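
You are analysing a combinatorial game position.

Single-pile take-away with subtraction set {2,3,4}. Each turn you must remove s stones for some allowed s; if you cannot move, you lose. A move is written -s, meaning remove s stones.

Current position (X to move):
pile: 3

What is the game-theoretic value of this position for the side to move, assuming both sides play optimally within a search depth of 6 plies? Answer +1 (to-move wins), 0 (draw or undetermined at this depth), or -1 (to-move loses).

p1 X@[3]: -2[1]+1* -3[0]+1
p2 O@[1] terminal -1; root [3] d6

value(3, X) = +1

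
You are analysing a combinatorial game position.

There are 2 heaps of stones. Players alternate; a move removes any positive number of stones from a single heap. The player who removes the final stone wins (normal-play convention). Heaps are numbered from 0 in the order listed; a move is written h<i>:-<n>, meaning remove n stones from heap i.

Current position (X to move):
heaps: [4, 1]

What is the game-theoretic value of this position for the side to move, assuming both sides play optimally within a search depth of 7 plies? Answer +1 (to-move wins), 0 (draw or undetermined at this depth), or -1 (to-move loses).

ply 1, X at (4,1) | h0:-1=-1→(3,1); h0:-2=-1→(2,1); h0:-3=+1→(1,1)*; h0:-4=-1→(0,1); h1:-1=-1→(4,0)
ply 2, O at (1,1) | h0:-1=-1→(0,1)*; h1:-1=-1→(1,0)
ply 3, X at (0,1) | h1:-1=+1→(0,0)*
ply 4: (0,0) is terminal -1 (O); from (4,1) depth 7

value((4,1), X) = +1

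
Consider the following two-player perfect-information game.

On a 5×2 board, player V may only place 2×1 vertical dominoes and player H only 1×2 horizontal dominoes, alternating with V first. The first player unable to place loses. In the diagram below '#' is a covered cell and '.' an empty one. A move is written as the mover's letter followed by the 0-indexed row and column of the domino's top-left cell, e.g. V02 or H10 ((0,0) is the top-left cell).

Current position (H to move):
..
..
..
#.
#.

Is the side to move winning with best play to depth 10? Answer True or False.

H winning at [../../../#./#.]: True

p1 H@[../../../#./#.]: H00[##/../../#./#.]-1 H10[../##/../#./#.]+1* H20[../../##/#./#.]-1
p2 V@[../##/../#./#.]: V21[../##/.#/##/#.]-1* V31[../##/../##/##]-1
p3 H@[../##/.#/##/#.]: H00[##/##/.#/##/#.]+1*
p4 V@[##/##/.#/##/#.] terminal -1; root [../../../#./#.] d10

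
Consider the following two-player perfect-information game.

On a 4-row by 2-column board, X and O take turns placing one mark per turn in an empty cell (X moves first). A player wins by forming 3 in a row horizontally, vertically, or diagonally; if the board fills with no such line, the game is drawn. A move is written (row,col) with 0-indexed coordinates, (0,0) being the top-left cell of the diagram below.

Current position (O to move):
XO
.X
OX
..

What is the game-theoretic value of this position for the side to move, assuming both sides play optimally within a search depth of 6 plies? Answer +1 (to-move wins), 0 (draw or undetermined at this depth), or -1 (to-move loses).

value(XO/.X/OX/.., O) = 0

p1 O@[XO/.X/OX/..]: (1,0)[XO/OX/OX/..]-1 (3,0)[XO/.X/OX/O.]-1 (3,1)[XO/.X/OX/.O]+0*
p2 X@[XO/.X/OX/.O]: (1,0)[XO/XX/OX/.O]+0* (3,0)[XO/.X/OX/XO]+0
p3 O@[XO/XX/OX/.O]: (3,0)[XO/XX/OX/OO]+0*
p4 X@[XO/XX/OX/OO] terminal +0; root [XO/.X/OX/..] d6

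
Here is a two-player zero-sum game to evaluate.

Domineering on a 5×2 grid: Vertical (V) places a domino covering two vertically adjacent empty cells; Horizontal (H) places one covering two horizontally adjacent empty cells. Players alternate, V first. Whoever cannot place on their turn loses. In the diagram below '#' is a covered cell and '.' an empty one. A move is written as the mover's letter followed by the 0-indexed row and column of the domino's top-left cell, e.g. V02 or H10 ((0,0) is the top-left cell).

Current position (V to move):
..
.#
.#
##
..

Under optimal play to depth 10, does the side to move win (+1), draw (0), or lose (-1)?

value(../.#/.#/##/.., V) = -1

p1 V@[../.#/.#/##/..]: V00[#./##/.#/##/..]-1* V10[../##/##/##/..]-1
p2 H@[#./##/.#/##/..]: H40[#./##/.#/##/##]+1*
p3 V@[#./##/.#/##/##] terminal -1; root [../.#/.#/##/..] d10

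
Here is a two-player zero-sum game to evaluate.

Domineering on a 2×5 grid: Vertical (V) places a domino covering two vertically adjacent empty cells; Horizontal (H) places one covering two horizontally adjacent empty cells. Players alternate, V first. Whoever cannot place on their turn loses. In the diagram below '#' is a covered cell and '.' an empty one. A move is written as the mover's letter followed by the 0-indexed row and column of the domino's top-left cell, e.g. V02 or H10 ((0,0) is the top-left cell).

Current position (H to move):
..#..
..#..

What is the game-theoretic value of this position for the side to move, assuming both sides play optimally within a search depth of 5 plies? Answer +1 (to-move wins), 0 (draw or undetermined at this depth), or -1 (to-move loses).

value(..#../..#.., H) = -1

[..#../..#..] H move#1: H00:-1/###../..#..*, H03:-1/..###/..#.., H10:-1/..#../###.., H13:-1/..#../..###
[###../..#..] V move#2: V03:+1/####./..##.*, V04:+1/###.#/..#.#
[####./..##.] H move#3: H10:-1/####./####.*
[####./####.] V move#4: V04:+1/#####/#####*
[#####/#####] end (terminal -1, H#5); searched ..#../..#.. to 5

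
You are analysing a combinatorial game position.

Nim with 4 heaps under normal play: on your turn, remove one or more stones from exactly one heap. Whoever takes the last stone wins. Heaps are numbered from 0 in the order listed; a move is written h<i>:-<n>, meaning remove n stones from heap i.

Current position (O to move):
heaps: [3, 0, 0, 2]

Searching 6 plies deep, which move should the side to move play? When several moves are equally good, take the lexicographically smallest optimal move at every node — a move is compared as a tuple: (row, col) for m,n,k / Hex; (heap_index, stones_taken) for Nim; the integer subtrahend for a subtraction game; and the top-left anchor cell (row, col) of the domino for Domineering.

O's best at [(3,0,0,2)]: h0:-1

p1 O@[(3,0,0,2)]: h0:-1[(2,0,0,2)]+1* h0:-2[(1,0,0,2)]-1 h0:-3[(0,0,0,2)]-1 h3:-1[(3,0,0,1)]-1 h3:-2[(3,0,0,0)]-1
p2 X@[(2,0,0,2)]: h0:-1[(1,0,0,2)]-1* h0:-2[(0,0,0,2)]-1 h3:-1[(2,0,0,1)]-1 h3:-2[(2,0,0,0)]-1
p3 O@[(1,0,0,2)]: h0:-1[(0,0,0,2)]-1 h3:-1[(1,0,0,1)]+1* h3:-2[(1,0,0,0)]-1
p4 X@[(1,0,0,1)]: h0:-1[(0,0,0,1)]-1* h3:-1[(1,0,0,0)]-1
p5 O@[(0,0,0,1)]: h3:-1[(0,0,0,0)]+1*
p6 X@[(0,0,0,0)] terminal -1; root [(3,0,0,2)] d6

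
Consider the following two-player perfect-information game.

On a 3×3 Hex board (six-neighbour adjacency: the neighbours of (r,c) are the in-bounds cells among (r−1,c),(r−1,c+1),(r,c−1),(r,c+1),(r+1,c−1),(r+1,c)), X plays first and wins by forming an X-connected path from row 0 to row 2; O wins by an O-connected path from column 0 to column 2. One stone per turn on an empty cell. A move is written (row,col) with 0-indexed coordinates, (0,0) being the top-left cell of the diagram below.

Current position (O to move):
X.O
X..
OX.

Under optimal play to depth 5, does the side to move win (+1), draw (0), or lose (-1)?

value(X.O/X../OX., O) = +1

ply 1, O at X.O/X../OX. | (0,1)=-1→XOO/X../OX.; (1,1)=+1→X.O/XO./OX.*; (1,2)=-1→X.O/X.O/OX.; (2,2)=-1→X.O/X../OXO
ply 2: X.O/XO./OX. is terminal -1 (X); from X.O/X../OX. depth 5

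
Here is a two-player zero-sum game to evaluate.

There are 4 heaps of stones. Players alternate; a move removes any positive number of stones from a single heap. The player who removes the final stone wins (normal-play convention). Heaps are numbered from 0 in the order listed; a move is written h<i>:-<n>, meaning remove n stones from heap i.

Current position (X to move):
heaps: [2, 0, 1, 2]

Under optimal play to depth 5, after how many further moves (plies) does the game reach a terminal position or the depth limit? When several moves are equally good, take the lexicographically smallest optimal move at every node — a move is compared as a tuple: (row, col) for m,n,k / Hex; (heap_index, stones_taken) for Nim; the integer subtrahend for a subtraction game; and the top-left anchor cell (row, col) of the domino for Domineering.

PV length from [(2,0,1,2)]: 5 plies

[(2,0,1,2)] X move#1: h0:-1:-1/(1,0,1,2), h0:-2:-1/(0,0,1,2), h2:-1:+1/(2,0,0,2)*, h3:-1:-1/(2,0,1,1), h3:-2:-1/(2,0,1,0)
[(2,0,0,2)] O move#2: h0:-1:-1/(1,0,0,2)*, h0:-2:-1/(0,0,0,2), h3:-1:-1/(2,0,0,1), h3:-2:-1/(2,0,0,0)
[(1,0,0,2)] X move#3: h0:-1:-1/(0,0,0,2), h3:-1:+1/(1,0,0,1)*, h3:-2:-1/(1,0,0,0)
[(1,0,0,1)] O move#4: h0:-1:-1/(0,0,0,1)*, h3:-1:-1/(1,0,0,0)
[(0,0,0,1)] X move#5: h3:-1:+1/(0,0,0,0)*
[(0,0,0,0)] end (terminal -1, O#6); searched (2,0,1,2) to 5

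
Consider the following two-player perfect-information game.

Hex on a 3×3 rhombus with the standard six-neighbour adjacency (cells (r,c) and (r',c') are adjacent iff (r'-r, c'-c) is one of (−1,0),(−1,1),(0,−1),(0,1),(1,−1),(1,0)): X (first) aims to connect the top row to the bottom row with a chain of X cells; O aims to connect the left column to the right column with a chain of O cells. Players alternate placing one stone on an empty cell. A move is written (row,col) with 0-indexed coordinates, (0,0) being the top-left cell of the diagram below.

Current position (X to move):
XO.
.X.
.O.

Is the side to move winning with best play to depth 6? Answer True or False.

[XO./.X./.O.] X move#1: (0,2):-1/XOX/.X./.O., (1,0):-1/XO./XX./.O., (1,2):+1/XO./.XX/.O.*, (2,0):+1/XO./.X./XO., (2,2):+1/XO./.X./.OX
[XO./.XX/.O.] O move#2: (0,2):-1/XOO/.XX/.O.*, (1,0):-1/XO./OXX/.O., (2,0):-1/XO./.XX/OO., (2,2):-1/XO./.XX/.OO
[XOO/.XX/.O.] X move#3: (1,0):+1/XOO/XXX/.O.*, (2,0):-1/XOO/.XX/XO., (2,2):-1/XOO/.XX/.OX
[XOO/XXX/.O.] O move#4: (2,0):-1/XOO/XXX/OO.*, (2,2):-1/XOO/XXX/.OO
[XOO/XXX/OO.] X move#5: (2,2):+1/XOO/XXX/OOX*
[XOO/XXX/OOX] end (terminal -1, O#6); searched XO./.X./.O. to 6

X winning at [XO./.X./.O.]: True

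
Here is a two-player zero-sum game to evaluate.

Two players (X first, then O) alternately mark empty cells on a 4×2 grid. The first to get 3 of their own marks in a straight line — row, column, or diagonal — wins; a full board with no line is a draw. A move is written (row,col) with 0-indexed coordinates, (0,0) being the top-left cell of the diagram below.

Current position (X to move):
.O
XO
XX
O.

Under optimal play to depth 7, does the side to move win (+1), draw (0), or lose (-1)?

[.O/XO/XX/O.] X move#1: (0,0):+1/XO/XO/XX/O.*, (3,1):+0/.O/XO/XX/OX
[XO/XO/XX/O.] end (terminal -1, O#2); searched .O/XO/XX/O. to 7

value(.O/XO/XX/O., X) = +1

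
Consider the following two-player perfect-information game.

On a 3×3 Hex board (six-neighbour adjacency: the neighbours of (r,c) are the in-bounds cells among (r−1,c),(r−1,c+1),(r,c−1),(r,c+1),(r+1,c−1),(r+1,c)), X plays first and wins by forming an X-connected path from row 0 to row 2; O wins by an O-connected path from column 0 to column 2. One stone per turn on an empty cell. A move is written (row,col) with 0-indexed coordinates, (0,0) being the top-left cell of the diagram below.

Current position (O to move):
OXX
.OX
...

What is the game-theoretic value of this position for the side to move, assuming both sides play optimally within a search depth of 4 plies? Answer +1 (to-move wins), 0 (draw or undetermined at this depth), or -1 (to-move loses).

value(OXX/.OX/..., O) = -1

ply 1, O at OXX/.OX/... | (1,0)=-1→OXX/OOX/...*; (2,0)=-1→OXX/.OX/O..; (2,1)=-1→OXX/.OX/.O.; (2,2)=-1→OXX/.OX/..O
ply 2, X at OXX/OOX/... | (2,0)=+1→OXX/OOX/X..*; (2,1)=+1→OXX/OOX/.X.; (2,2)=+1→OXX/OOX/..X
ply 3, O at OXX/OOX/X.. | (2,1)=-1→OXX/OOX/XO.*; (2,2)=-1→OXX/OOX/X.O
ply 4, X at OXX/OOX/XO. | (2,2)=+1→OXX/OOX/XOX*
ply 5: OXX/OOX/XOX is terminal -1 (O); from OXX/.OX/... depth 4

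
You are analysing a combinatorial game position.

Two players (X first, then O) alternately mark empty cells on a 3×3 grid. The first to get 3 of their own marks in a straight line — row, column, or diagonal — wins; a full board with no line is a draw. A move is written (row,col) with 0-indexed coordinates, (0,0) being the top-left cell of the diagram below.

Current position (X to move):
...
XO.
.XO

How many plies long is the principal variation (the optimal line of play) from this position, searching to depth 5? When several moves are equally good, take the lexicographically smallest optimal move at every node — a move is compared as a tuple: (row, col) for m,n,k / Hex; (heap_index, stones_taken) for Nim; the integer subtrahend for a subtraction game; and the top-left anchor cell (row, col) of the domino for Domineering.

ply 1, X at .../XO./.XO | (0,0)=+0→X../XO./.XO*; (0,1)=-1→.X./XO./.XO; (0,2)=-1→..X/XO./.XO; (1,2)=-1→.../XOX/.XO; (2,0)=-1→.../XO./XXO
ply 2, O at X../XO./.XO | (0,1)=-1→XO./XO./.XO; (0,2)=-1→X.O/XO./.XO; (1,2)=-1→X../XOO/.XO; (2,0)=+0→X../XO./OXO*
ply 3, X at X../XO./OXO | (0,1)=-1→XX./XO./OXO; (0,2)=+0→X.X/XO./OXO*; (1,2)=-1→X../XOX/OXO
ply 4, O at X.X/XO./OXO | (0,1)=+0→XOX/XO./OXO*; (1,2)=-1→X.X/XOO/OXO
ply 5, X at XOX/XO./OXO | (1,2)=+0→XOX/XOX/OXO*
ply 6: XOX/XOX/OXO is terminal +0 (O); from .../XO./.XO depth 5

PV length from [.../XO./.XO]: 5 plies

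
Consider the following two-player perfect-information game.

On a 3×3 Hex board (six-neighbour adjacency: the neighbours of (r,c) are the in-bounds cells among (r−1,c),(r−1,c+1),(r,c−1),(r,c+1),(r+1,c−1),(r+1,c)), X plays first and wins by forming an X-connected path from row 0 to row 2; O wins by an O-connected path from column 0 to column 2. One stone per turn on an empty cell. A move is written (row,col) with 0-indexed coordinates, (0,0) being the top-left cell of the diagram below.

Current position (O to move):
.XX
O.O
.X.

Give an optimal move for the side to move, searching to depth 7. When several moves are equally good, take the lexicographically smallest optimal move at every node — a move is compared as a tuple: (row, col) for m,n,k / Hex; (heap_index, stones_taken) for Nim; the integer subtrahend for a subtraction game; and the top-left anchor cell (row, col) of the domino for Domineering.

O's best at [.XX/O.O/.X.]: (1,1)

[.XX/O.O/.X.] O move#1: (0,0):-1/OXX/O.O/.X., (1,1):+1/.XX/OOO/.X.*, (2,0):-1/.XX/O.O/OX., (2,2):-1/.XX/O.O/.XO
[.XX/OOO/.X.] end (terminal -1, X#2); searched .XX/O.O/.X. to 7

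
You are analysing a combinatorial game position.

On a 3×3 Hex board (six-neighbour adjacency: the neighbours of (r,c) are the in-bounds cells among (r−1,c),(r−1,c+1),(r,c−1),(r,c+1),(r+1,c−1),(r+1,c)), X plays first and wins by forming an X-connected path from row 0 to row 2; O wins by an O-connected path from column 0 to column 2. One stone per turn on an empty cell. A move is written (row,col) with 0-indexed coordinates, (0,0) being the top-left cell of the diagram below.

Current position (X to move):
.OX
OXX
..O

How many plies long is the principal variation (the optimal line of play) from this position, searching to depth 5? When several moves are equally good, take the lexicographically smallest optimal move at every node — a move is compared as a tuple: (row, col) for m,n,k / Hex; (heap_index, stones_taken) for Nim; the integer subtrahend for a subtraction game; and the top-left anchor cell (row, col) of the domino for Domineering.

[.OX/OXX/..O] X move#1: (0,0):+1/XOX/OXX/..O*, (2,0):+1/.OX/OXX/X.O, (2,1):+1/.OX/OXX/.XO
[XOX/OXX/..O] O move#2: (2,0):-1/XOX/OXX/O.O*, (2,1):-1/XOX/OXX/.OO
[XOX/OXX/O.O] X move#3: (2,1):+1/XOX/OXX/OXO*
[XOX/OXX/OXO] end (terminal -1, O#4); searched .OX/OXX/..O to 5

PV length from [.OX/OXX/..O]: 3 plies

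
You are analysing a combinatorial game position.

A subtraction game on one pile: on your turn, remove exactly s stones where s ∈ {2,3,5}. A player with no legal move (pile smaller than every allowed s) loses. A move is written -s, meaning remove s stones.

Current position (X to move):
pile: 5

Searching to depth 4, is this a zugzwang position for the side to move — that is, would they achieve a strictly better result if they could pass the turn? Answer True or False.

ply 1, X at 5 | -2=-1→3; -3=-1→2; -5=+1→0*
ply 2: 0 is terminal -1 (O); from 5 depth 4
suppose X passes — search the same position with O to move:
pass> ply 1, O at 5 | -2=-1→3; -3=-1→2; -5=+1→0*
pass> ply 2: 0 is terminal -1 (X); from 5 depth 4
for X: play +1, pass -1

zugzwang(5, X) = False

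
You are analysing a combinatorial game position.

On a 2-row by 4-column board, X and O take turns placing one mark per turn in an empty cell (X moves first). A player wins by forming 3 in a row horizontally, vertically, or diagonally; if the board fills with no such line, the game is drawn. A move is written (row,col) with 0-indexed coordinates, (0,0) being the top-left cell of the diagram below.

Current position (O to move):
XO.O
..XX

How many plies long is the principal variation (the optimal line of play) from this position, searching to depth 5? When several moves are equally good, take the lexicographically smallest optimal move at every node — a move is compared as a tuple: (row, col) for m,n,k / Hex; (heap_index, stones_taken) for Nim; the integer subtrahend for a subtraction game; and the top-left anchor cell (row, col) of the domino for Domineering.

p1 O@[XO.O/..XX]: (0,2)[XOOO/..XX]+1* (1,0)[XO.O/O.XX]-1 (1,1)[XO.O/.OXX]+0
p2 X@[XOOO/..XX] terminal -1; root [XO.O/..XX] d5

PV length from [XO.O/..XX]: 1 ply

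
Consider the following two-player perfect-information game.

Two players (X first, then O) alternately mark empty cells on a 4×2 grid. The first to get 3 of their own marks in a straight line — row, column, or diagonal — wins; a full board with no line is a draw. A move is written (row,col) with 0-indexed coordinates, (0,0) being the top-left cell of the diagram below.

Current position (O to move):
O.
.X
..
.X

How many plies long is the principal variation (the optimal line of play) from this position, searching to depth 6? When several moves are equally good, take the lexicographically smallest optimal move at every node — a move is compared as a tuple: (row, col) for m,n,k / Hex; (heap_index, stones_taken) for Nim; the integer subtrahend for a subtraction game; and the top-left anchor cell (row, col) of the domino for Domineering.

PV length from [O./.X/../.X]: 5 plies

p1 O@[O./.X/../.X]: (0,1)[OO/.X/../.X]-1 (1,0)[O./OX/../.X]-1 (2,0)[O./.X/O./.X]-1 (2,1)[O./.X/.O/.X]+0* (3,0)[O./.X/../OX]-1
p2 X@[O./.X/.O/.X]: (0,1)[OX/.X/.O/.X]+0* (1,0)[O./XX/.O/.X]+0 (2,0)[O./.X/XO/.X]+0 (3,0)[O./.X/.O/XX]+0
p3 O@[OX/.X/.O/.X]: (1,0)[OX/OX/.O/.X]+0* (2,0)[OX/.X/OO/.X]+0 (3,0)[OX/.X/.O/OX]+0
p4 X@[OX/OX/.O/.X]: (2,0)[OX/OX/XO/.X]+0* (3,0)[OX/OX/.O/XX]-1
p5 O@[OX/OX/XO/.X]: (3,0)[OX/OX/XO/OX]+0*
p6 X@[OX/OX/XO/OX] terminal +0; root [O./.X/../.X] d6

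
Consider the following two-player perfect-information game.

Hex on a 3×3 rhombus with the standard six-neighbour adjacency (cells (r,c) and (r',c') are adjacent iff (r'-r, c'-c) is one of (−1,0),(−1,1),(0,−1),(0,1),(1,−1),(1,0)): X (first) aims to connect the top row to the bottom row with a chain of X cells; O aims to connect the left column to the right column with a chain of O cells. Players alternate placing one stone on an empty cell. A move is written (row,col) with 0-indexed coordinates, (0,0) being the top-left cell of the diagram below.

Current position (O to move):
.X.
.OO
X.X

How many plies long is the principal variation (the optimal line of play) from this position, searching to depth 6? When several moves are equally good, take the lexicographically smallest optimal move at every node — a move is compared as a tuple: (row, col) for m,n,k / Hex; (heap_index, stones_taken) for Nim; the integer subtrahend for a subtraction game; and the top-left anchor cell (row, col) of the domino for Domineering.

[.X./.OO/X.X] O move#1: (0,0):-1/OX./.OO/X.X, (0,2):-1/.XO/.OO/X.X, (1,0):+1/.X./OOO/X.X*, (2,1):-1/.X./.OO/XOX
[.X./OOO/X.X] end (terminal -1, X#2); searched .X./.OO/X.X to 6

PV length from [.X./.OO/X.X]: 1 ply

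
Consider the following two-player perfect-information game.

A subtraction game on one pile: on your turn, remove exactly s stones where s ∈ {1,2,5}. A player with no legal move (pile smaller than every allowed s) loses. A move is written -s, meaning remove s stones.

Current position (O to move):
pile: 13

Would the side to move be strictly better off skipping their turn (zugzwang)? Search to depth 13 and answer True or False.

ply 1, O at 13 | -1=+1→12*; -2=-1→11; -5=-1→8
ply 2, X at 12 | -1=-1→11*; -2=-1→10; -5=-1→7
ply 3, O at 11 | -1=-1→10; -2=+1→9*; -5=+1→6
ply 4, X at 9 | -1=-1→8*; -2=-1→7; -5=-1→4
ply 5, O at 8 | -1=-1→7; -2=+1→6*; -5=+1→3
ply 6, X at 6 | -1=-1→5*; -2=-1→4; -5=-1→1
ply 7, O at 5 | -1=-1→4; -2=+1→3*; -5=+1→0
ply 8, X at 3 | -1=-1→2*; -2=-1→1
ply 9, O at 2 | -1=-1→1; -2=+1→0*
ply 10: 0 is terminal -1 (X); from 13 depth 13
if O skipped the turn, X would face:
~ ply 1, X at 13 | -1=+1→12*; -2=-1→11; -5=-1→8
~ ply 2, O at 12 | -1=-1→11*; -2=-1→10; -5=-1→7
~ ply 3, X at 11 | -1=-1→10; -2=+1→9*; -5=+1→6
~ ply 4, O at 9 | -1=-1→8*; -2=-1→7; -5=-1→4
~ ply 5, X at 8 | -1=-1→7; -2=+1→6*; -5=+1→3
~ ply 6, O at 6 | -1=-1→5*; -2=-1→4; -5=-1→1
~ ply 7, X at 5 | -1=-1→4; -2=+1→3*; -5=+1→0
~ ply 8, O at 3 | -1=-1→2*; -2=-1→1
~ ply 9, X at 2 | -1=-1→1; -2=+1→0*
~ ply 10: 0 is terminal -1 (O); from 13 depth 13
compare (O): move=+1 vs pass=-1

zugzwang(13, O) = False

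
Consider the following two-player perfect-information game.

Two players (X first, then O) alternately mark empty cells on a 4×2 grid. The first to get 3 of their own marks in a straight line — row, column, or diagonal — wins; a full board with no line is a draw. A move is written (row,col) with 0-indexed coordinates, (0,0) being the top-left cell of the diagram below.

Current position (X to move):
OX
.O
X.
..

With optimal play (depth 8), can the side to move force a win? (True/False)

X winning at [OX/.O/X./..]: False

ply 1, X at OX/.O/X./.. | (1,0)=+0→OX/XO/X./..*; (2,1)=+0→OX/.O/XX/..; (3,0)=+0→OX/.O/X./X.; (3,1)=+0→OX/.O/X./.X
ply 2, O at OX/XO/X./.. | (2,1)=-1→OX/XO/XO/..; (3,0)=+0→OX/XO/X./O.*; (3,1)=-1→OX/XO/X./.O
ply 3, X at OX/XO/X./O. | (2,1)=+0→OX/XO/XX/O.*; (3,1)=+0→OX/XO/X./OX
ply 4, O at OX/XO/XX/O. | (3,1)=+0→OX/XO/XX/OO*
ply 5: OX/XO/XX/OO is terminal +0 (X); from OX/.O/X./.. depth 8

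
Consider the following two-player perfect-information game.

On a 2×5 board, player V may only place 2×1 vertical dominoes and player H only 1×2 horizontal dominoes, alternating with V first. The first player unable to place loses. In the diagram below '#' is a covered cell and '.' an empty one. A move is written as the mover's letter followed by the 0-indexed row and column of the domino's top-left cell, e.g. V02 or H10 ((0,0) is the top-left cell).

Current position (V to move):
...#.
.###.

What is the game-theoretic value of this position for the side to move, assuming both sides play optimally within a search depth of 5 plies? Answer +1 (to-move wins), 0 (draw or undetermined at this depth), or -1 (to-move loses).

value(...#./.###., V) = +1

ply 1, V at ...#./.###. | V00=+1→#..#./####.*; V04=-1→...##/.####
ply 2, H at #..#./####. | H01=-1→####./####.*
ply 3, V at ####./####. | V04=+1→#####/#####*
ply 4: #####/##### is terminal -1 (H); from ...#./.###. depth 5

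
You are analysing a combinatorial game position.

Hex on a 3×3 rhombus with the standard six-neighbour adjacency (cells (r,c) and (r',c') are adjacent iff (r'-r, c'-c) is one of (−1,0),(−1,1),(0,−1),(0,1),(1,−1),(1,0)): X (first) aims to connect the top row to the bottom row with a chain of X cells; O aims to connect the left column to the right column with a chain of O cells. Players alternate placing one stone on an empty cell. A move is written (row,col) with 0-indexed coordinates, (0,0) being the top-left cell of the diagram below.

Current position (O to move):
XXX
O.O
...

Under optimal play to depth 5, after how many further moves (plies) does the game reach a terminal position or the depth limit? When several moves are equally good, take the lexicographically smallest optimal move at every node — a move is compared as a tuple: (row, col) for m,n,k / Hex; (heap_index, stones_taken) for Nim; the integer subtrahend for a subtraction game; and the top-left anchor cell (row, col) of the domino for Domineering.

PV length from [XXX/O.O/...]: 1 ply

[XXX/O.O/...] O move#1: (1,1):+1/XXX/OOO/...*, (2,0):+1/XXX/O.O/O.., (2,1):+1/XXX/O.O/.O., (2,2):-1/XXX/O.O/..O
[XXX/OOO/...] end (terminal -1, X#2); searched XXX/O.O/... to 5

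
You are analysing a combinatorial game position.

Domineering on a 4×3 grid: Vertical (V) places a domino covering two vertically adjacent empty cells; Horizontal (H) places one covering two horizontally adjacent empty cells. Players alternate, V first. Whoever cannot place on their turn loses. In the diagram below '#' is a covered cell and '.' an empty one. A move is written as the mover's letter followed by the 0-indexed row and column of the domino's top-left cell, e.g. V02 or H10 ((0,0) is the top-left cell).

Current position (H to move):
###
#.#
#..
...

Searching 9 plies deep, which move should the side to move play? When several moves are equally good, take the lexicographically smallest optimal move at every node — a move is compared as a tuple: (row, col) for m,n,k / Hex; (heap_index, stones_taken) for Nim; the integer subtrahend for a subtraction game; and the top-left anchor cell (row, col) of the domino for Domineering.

[###/#.#/#../...] H move#1: H21:+1/###/#.#/###/...*, H30:-1/###/#.#/#../##., H31:-1/###/#.#/#../.##
[###/#.#/###/...] end (terminal -1, V#2); searched ###/#.#/#../... to 9

H's best at [###/#.#/#../...]: H21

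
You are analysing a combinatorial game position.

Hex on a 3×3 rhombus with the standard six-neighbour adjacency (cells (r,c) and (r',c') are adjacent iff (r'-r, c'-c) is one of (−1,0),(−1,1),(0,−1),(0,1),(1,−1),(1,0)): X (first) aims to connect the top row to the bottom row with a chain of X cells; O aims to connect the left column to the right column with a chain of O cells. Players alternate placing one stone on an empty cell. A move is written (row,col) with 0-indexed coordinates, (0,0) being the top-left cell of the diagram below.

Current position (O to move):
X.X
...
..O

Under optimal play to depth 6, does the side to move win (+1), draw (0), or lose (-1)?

[X.X/.../..O] O move#1: (0,1):-1/XOX/.../..O, (1,0):-1/X.X/O../..O, (1,1):+1/X.X/.O./..O*, (1,2):-1/X.X/..O/..O, (2,0):-1/X.X/.../O.O, (2,1):-1/X.X/.../.OO
[X.X/.O./..O] X move#2: (0,1):-1/XXX/.O./..O*, (1,0):-1/X.X/XO./..O, (1,2):-1/X.X/.OX/..O, (2,0):-1/X.X/.O./X.O, (2,1):-1/X.X/.O./.XO
[XXX/.O./..O] O move#3: (1,0):+1/XXX/OO./..O*, (1,2):+1/XXX/.OO/..O, (2,0):+1/XXX/.O./O.O, (2,1):+1/XXX/.O./.OO
[XXX/OO./..O] X move#4: (1,2):-1/XXX/OOX/..O*, (2,0):-1/XXX/OO./X.O, (2,1):-1/XXX/OO./.XO
[XXX/OOX/..O] O move#5: (2,0):-1/XXX/OOX/O.O, (2,1):+1/XXX/OOX/.OO*
[XXX/OOX/.OO] end (terminal -1, X#6); searched X.X/.../..O to 6

value(X.X/.../..O, O) = +1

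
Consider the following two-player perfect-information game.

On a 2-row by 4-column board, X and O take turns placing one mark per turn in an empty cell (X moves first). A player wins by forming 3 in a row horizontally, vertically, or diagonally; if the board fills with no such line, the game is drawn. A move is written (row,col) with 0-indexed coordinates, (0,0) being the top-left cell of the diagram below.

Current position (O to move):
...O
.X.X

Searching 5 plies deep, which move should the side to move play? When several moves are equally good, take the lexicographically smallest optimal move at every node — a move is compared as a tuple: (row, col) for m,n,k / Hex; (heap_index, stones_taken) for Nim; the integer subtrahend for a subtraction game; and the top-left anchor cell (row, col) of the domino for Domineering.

O's best at [...O/.X.X]: (1,2)

ply 1, O at ...O/.X.X | (0,0)=-1→O..O/.X.X; (0,1)=-1→.O.O/.X.X; (0,2)=-1→..OO/.X.X; (1,0)=-1→...O/OX.X; (1,2)=+0→...O/.XOX*
ply 2, X at ...O/.XOX | (0,0)=+0→X..O/.XOX*; (0,1)=+0→.X.O/.XOX; (0,2)=+0→..XO/.XOX; (1,0)=+0→...O/XXOX
ply 3, O at X..O/.XOX | (0,1)=+0→XO.O/.XOX*; (0,2)=+0→X.OO/.XOX; (1,0)=+0→X..O/OXOX
ply 4, X at XO.O/.XOX | (0,2)=+0→XOXO/.XOX*; (1,0)=-1→XO.O/XXOX
ply 5, O at XOXO/.XOX | (1,0)=+0→XOXO/OXOX*
ply 6: XOXO/OXOX is terminal +0 (X); from ...O/.X.X depth 5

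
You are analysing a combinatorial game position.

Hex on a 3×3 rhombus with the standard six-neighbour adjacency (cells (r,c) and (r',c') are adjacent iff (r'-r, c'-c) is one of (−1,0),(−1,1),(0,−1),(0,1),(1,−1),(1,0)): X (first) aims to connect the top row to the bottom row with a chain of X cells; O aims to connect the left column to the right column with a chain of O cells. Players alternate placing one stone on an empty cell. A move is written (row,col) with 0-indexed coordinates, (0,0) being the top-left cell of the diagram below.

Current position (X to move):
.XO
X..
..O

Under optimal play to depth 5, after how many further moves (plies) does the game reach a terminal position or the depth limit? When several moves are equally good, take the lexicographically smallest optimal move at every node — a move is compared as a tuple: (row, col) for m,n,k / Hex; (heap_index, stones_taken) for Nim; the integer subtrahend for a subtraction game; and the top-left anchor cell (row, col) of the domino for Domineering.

ply 1, X at .XO/X../..O | (0,0)=-1→XXO/X../..O; (1,1)=+1→.XO/XX./..O*; (1,2)=-1→.XO/X.X/..O; (2,0)=+1→.XO/X../X.O; (2,1)=+1→.XO/X../.XO
ply 2, O at .XO/XX./..O | (0,0)=-1→OXO/XX./..O*; (1,2)=-1→.XO/XXO/..O; (2,0)=-1→.XO/XX./O.O; (2,1)=-1→.XO/XX./.OO
ply 3, X at OXO/XX./..O | (1,2)=+1→OXO/XXX/..O*; (2,0)=+1→OXO/XX./X.O; (2,1)=+1→OXO/XX./.XO
ply 4, O at OXO/XXX/..O | (2,0)=-1→OXO/XXX/O.O*; (2,1)=-1→OXO/XXX/.OO
ply 5, X at OXO/XXX/O.O | (2,1)=+1→OXO/XXX/OXO*
ply 6: OXO/XXX/OXO is terminal -1 (O); from .XO/X../..O depth 5

PV length from [.XO/X../..O]: 5 plies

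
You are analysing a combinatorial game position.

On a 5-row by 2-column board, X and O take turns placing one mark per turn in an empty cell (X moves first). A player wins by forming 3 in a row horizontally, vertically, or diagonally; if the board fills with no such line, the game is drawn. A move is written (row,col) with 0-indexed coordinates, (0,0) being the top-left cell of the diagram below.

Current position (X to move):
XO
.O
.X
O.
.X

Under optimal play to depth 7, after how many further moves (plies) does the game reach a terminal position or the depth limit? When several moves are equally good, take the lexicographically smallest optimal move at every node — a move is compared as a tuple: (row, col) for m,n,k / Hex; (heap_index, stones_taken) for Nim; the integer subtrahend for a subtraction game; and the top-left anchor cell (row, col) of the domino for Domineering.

p1 X@[XO/.O/.X/O./.X]: (1,0)[XO/XO/.X/O./.X]+1* (2,0)[XO/.O/XX/O./.X]+1 (3,1)[XO/.O/.X/OX/.X]+1 (4,0)[XO/.O/.X/O./XX]+0
p2 O@[XO/XO/.X/O./.X]: (2,0)[XO/XO/OX/O./.X]-1* (3,1)[XO/XO/.X/OO/.X]-1 (4,0)[XO/XO/.X/O./OX]-1
p3 X@[XO/XO/OX/O./.X]: (3,1)[XO/XO/OX/OX/.X]+1* (4,0)[XO/XO/OX/O./XX]+0
p4 O@[XO/XO/OX/OX/.X] terminal -1; root [XO/.O/.X/O./.X] d7

PV length from [XO/.O/.X/O./.X]: 3 plies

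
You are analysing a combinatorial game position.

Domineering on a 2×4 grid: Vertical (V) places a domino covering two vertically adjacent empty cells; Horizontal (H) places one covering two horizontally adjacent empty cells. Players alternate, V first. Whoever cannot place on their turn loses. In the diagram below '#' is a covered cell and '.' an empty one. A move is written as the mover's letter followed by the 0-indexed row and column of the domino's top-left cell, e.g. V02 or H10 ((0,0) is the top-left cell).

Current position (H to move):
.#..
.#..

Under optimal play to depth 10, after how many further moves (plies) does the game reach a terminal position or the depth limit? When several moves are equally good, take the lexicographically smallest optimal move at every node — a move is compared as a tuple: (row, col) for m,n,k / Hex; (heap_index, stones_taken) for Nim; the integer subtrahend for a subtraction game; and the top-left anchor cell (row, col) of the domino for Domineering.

ply 1, H at .#../.#.. | H02=+1→.###/.#..*; H12=+1→.#../.###
ply 2, V at .###/.#.. | V00=-1→####/##..*
ply 3, H at ####/##.. | H12=+1→####/####*
ply 4: ####/#### is terminal -1 (V); from .#../.#.. depth 10

PV length from [.#../.#..]: 3 plies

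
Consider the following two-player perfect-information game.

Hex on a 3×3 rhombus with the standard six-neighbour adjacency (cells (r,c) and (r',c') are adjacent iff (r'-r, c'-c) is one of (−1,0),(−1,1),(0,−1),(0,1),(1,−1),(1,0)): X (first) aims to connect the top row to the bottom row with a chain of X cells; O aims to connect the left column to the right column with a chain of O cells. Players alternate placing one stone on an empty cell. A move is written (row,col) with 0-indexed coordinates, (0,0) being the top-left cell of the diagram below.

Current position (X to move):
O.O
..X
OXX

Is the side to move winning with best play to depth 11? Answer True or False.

X winning at [O.O/..X/OXX]: False

ply 1, X at O.O/..X/OXX | (0,1)=-1→OXO/..X/OXX*; (1,0)=-1→O.O/X.X/OXX; (1,1)=-1→O.O/.XX/OXX
ply 2, O at OXO/..X/OXX | (1,0)=-1→OXO/O.X/OXX; (1,1)=+1→OXO/.OX/OXX*
ply 3: OXO/.OX/OXX is terminal -1 (X); from O.O/..X/OXX depth 11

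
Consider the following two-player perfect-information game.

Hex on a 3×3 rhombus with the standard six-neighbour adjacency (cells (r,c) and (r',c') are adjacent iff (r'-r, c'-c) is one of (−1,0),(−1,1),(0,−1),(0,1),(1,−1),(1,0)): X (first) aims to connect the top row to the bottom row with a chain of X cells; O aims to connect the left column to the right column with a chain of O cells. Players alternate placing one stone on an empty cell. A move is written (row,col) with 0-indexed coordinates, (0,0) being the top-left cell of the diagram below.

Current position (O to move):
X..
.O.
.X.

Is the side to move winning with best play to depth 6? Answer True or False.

[X../.O./.X.] O move#1: (0,1):+1/XO./.O./.X.*, (0,2):+1/X.O/.O./.X., (1,0):+1/X../OO./.X., (1,2):+1/X../.OO/.X., (2,0):+1/X../.O./OX., (2,2):+1/X../.O./.XO
[XO./.O./.X.] X move#2: (0,2):-1/XOX/.O./.X.*, (1,0):-1/XO./XO./.X., (1,2):-1/XO./.OX/.X., (2,0):-1/XO./.O./XX., (2,2):-1/XO./.O./.XX
[XOX/.O./.X.] O move#3: (1,0):-1/XOX/OO./.X., (1,2):+1/XOX/.OO/.X.*, (2,0):-1/XOX/.O./OX., (2,2):-1/XOX/.O./.XO
[XOX/.OO/.X.] X move#4: (1,0):-1/XOX/XOO/.X.*, (2,0):-1/XOX/.OO/XX., (2,2):-1/XOX/.OO/.XX
[XOX/XOO/.X.] O move#5: (2,0):+1/XOX/XOO/OX.*, (2,2):-1/XOX/XOO/.XO
[XOX/XOO/OX.] end (terminal -1, X#6); searched X../.O./.X. to 6

O winning at [X../.O./.X.]: True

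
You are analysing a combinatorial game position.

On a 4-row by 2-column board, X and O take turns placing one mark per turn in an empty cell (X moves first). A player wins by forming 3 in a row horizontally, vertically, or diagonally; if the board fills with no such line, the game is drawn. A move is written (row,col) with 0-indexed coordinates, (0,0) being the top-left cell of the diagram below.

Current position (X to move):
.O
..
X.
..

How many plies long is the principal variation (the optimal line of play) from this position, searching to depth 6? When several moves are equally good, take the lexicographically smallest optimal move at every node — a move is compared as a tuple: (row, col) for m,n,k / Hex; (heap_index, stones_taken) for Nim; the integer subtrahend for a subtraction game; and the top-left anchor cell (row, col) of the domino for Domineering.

[.O/../X./..] X move#1: (0,0):+0/XO/../X./.., (1,0):+1/.O/X./X./..*, (1,1):+0/.O/.X/X./.., (2,1):+0/.O/../XX/.., (3,0):+0/.O/../X./X., (3,1):+0/.O/../X./.X
[.O/X./X./..] O move#2: (0,0):-1/OO/X./X./..*, (1,1):-1/.O/XO/X./.., (2,1):-1/.O/X./XO/.., (3,0):-1/.O/X./X./O., (3,1):-1/.O/X./X./.O
[OO/X./X./..] X move#3: (1,1):+0/OO/XX/X./.., (2,1):+0/OO/X./XX/.., (3,0):+1/OO/X./X./X.*, (3,1):+0/OO/X./X./.X
[OO/X./X./X.] end (terminal -1, O#4); searched .O/../X./.. to 6

PV length from [.O/../X./..]: 3 plies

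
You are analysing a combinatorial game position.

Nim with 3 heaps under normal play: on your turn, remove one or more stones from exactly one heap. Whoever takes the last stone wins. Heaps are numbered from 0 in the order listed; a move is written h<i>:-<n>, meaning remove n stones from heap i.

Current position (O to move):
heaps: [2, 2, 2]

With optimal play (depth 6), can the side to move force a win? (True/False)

p1 O@[(2,2,2)]: h0:-1[(1,2,2)]-1 h0:-2[(0,2,2)]+1* h1:-1[(2,1,2)]-1 h1:-2[(2,0,2)]+1 h2:-1[(2,2,1)]-1 h2:-2[(2,2,0)]+1
p2 X@[(0,2,2)]: h1:-1[(0,1,2)]-1* h1:-2[(0,0,2)]-1 h2:-1[(0,2,1)]-1 h2:-2[(0,2,0)]-1
p3 O@[(0,1,2)]: h1:-1[(0,0,2)]-1 h2:-1[(0,1,1)]+1* h2:-2[(0,1,0)]-1
p4 X@[(0,1,1)]: h1:-1[(0,0,1)]-1* h2:-1[(0,1,0)]-1
p5 O@[(0,0,1)]: h2:-1[(0,0,0)]+1*
p6 X@[(0,0,0)] terminal -1; root [(2,2,2)] d6

O winning at [(2,2,2)]: True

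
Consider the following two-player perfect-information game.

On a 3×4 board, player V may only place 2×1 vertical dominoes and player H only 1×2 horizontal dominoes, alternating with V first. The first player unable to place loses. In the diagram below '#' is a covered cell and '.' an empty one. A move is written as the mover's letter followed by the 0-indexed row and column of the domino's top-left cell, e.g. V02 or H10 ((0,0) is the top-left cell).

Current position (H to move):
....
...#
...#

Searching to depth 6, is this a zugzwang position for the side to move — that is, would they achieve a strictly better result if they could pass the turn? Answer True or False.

zugzwang(..../...#/...#, H) = False

ply 1, H at ..../...#/...# | H00=-1→##../...#/...#; H01=-1→.##./...#/...#; H02=-1→..##/...#/...#; H10=+1→..../##.#/...#*; H11=+1→..../.###/...#; H20=-1→..../...#/##.#; H21=-1→..../...#/.###
ply 2, V at ..../##.#/...# | V02=-1→..#./####/...#*; V12=-1→..../####/..##
ply 3, H at ..#./####/...# | H00=+1→###./####/...#*; H20=+1→..#./####/##.#; H21=+1→..#./####/.###
ply 4: ###./####/...# is terminal -1 (V); from ..../...#/...# depth 6
suppose H passes — search the same position with V to move:
pass> ply 1, V at ..../...#/...# | V00=-1→#.../#..#/...#; V01=+1→.#../.#.#/...#*; V02=-1→..#./..##/...#; V10=-1→..../#..#/#..#; V11=+1→..../.#.#/.#.#; V12=-1→..../..##/..##
pass> ply 2, H at .#../.#.#/...# | H02=-1→.###/.#.#/...#*; H20=-1→.#../.#.#/##.#; H21=-1→.#../.#.#/.###
pass> ply 3, V at .###/.#.#/...# | V00=-1→####/##.#/...#; V10=-1→.###/##.#/#..#; V12=+1→.###/.###/..##*
pass> ply 4, H at .###/.###/..## | H20=-1→.###/.###/####*
pass> ply 5, V at .###/.###/#### | V00=+1→####/####/####*
pass> ply 6: ####/####/#### is terminal -1 (H); from ..../...#/...# depth 6
for H: play +1, pass -1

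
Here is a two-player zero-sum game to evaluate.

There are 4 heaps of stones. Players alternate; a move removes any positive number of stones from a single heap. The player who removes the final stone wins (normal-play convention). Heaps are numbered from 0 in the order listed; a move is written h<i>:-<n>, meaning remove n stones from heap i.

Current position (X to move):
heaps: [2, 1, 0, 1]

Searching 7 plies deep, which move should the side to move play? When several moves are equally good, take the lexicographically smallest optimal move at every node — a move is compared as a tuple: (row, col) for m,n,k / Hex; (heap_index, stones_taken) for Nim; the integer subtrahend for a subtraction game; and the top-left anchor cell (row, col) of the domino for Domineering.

X's best at [(2,1,0,1)]: h0:-2

p1 X@[(2,1,0,1)]: h0:-1[(1,1,0,1)]-1 h0:-2[(0,1,0,1)]+1* h1:-1[(2,0,0,1)]-1 h3:-1[(2,1,0,0)]-1
p2 O@[(0,1,0,1)]: h1:-1[(0,0,0,1)]-1* h3:-1[(0,1,0,0)]-1
p3 X@[(0,0,0,1)]: h3:-1[(0,0,0,0)]+1*
p4 O@[(0,0,0,0)] terminal -1; root [(2,1,0,1)] d7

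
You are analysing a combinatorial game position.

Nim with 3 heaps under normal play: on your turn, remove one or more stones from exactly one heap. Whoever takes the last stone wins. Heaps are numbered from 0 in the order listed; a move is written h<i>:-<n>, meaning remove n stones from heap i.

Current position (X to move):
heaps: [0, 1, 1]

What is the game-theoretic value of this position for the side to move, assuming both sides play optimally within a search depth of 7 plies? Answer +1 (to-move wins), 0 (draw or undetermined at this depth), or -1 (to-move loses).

value((0,1,1), X) = -1

[(0,1,1)] X move#1: h1:-1:-1/(0,0,1)*, h2:-1:-1/(0,1,0)
[(0,0,1)] O move#2: h2:-1:+1/(0,0,0)*
[(0,0,0)] end (terminal -1, X#3); searched (0,1,1) to 7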